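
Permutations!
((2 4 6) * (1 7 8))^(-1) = (1 8 7)(2 6 4)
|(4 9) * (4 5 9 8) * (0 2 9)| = |(0 2 9 5)(4 8)| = 4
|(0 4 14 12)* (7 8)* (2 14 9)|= 6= |(0 4 9 2 14 12)(7 8)|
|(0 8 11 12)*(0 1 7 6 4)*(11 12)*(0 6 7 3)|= 10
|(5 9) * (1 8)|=2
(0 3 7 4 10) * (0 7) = (0 3)(4 10 7) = [3, 1, 2, 0, 10, 5, 6, 4, 8, 9, 7]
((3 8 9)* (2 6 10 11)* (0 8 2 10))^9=((0 8 9 3 2 6)(10 11))^9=(0 3)(2 8)(6 9)(10 11)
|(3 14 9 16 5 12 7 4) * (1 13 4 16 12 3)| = |(1 13 4)(3 14 9 12 7 16 5)| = 21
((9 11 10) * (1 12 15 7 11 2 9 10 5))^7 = (1 12 15 7 11 5)(2 9)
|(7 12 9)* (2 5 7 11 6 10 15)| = 9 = |(2 5 7 12 9 11 6 10 15)|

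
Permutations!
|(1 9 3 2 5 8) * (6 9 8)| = 10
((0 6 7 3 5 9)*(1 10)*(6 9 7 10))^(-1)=((0 9)(1 6 10)(3 5 7))^(-1)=(0 9)(1 10 6)(3 7 5)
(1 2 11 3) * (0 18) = (0 18)(1 2 11 3) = [18, 2, 11, 1, 4, 5, 6, 7, 8, 9, 10, 3, 12, 13, 14, 15, 16, 17, 0]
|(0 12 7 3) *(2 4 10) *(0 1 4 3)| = |(0 12 7)(1 4 10 2 3)| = 15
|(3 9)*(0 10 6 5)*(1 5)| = 10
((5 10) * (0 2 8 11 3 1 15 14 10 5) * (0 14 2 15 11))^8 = ((0 15 2 8)(1 11 3)(10 14))^8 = (15)(1 3 11)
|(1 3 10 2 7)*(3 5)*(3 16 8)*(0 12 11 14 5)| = |(0 12 11 14 5 16 8 3 10 2 7 1)| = 12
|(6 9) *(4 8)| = |(4 8)(6 9)| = 2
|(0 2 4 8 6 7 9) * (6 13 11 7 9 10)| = 10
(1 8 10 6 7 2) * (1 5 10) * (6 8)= (1 6 7 2 5 10 8)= [0, 6, 5, 3, 4, 10, 7, 2, 1, 9, 8]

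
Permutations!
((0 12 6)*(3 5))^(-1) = ((0 12 6)(3 5))^(-1) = (0 6 12)(3 5)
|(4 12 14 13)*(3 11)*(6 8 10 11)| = 20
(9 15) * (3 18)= (3 18)(9 15)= [0, 1, 2, 18, 4, 5, 6, 7, 8, 15, 10, 11, 12, 13, 14, 9, 16, 17, 3]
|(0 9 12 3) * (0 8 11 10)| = 7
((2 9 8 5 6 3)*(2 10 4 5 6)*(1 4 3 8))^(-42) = (10)(1 2 4 9 5)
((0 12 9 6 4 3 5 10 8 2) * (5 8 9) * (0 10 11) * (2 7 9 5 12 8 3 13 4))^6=(13)(0 10 9)(2 7 11)(5 6 8)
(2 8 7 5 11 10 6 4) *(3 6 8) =(2 3 6 4)(5 11 10 8 7) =[0, 1, 3, 6, 2, 11, 4, 5, 7, 9, 8, 10]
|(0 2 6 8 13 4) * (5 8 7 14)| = 9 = |(0 2 6 7 14 5 8 13 4)|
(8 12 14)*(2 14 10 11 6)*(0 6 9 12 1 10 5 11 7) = (0 6 2 14 8 1 10 7)(5 11 9 12) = [6, 10, 14, 3, 4, 11, 2, 0, 1, 12, 7, 9, 5, 13, 8]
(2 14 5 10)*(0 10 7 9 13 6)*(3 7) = [10, 1, 14, 7, 4, 3, 0, 9, 8, 13, 2, 11, 12, 6, 5] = (0 10 2 14 5 3 7 9 13 6)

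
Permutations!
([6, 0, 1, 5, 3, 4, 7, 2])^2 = (0 7 1 6 2)(3 4 5)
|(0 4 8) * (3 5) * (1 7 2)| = 6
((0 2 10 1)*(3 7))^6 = (0 10)(1 2)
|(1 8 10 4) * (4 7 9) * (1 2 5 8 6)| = 14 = |(1 6)(2 5 8 10 7 9 4)|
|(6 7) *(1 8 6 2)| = 5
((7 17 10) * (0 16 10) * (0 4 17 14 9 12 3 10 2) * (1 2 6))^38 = (17)(0 1 16 2 6)(3 7 9)(10 14 12)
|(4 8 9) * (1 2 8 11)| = |(1 2 8 9 4 11)| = 6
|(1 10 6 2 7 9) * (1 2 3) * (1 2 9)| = 6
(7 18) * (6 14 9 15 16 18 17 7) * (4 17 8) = (4 17 7 8)(6 14 9 15 16 18) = [0, 1, 2, 3, 17, 5, 14, 8, 4, 15, 10, 11, 12, 13, 9, 16, 18, 7, 6]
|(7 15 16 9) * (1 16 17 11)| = |(1 16 9 7 15 17 11)| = 7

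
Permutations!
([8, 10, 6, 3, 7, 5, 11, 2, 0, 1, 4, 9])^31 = [8, 9, 7, 3, 10, 5, 2, 4, 0, 11, 1, 6]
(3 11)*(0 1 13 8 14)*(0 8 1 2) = (0 2)(1 13)(3 11)(8 14) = [2, 13, 0, 11, 4, 5, 6, 7, 14, 9, 10, 3, 12, 1, 8]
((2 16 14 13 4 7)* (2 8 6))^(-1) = ((2 16 14 13 4 7 8 6))^(-1) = (2 6 8 7 4 13 14 16)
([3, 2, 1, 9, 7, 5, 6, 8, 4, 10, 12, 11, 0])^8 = [10, 1, 2, 12, 8, 5, 6, 4, 7, 0, 3, 11, 9]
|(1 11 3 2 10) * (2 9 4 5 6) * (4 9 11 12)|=14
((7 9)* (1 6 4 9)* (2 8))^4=((1 6 4 9 7)(2 8))^4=(1 7 9 4 6)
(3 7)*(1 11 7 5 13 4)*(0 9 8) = [9, 11, 2, 5, 1, 13, 6, 3, 0, 8, 10, 7, 12, 4] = (0 9 8)(1 11 7 3 5 13 4)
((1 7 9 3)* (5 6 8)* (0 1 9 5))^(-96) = (9)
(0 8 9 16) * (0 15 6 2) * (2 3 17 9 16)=(0 8 16 15 6 3 17 9 2)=[8, 1, 0, 17, 4, 5, 3, 7, 16, 2, 10, 11, 12, 13, 14, 6, 15, 9]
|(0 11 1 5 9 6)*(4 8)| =|(0 11 1 5 9 6)(4 8)| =6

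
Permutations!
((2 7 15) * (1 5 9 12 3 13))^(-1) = ((1 5 9 12 3 13)(2 7 15))^(-1) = (1 13 3 12 9 5)(2 15 7)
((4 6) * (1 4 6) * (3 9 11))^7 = (1 4)(3 9 11)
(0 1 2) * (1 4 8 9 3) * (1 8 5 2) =(0 4 5 2)(3 8 9) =[4, 1, 0, 8, 5, 2, 6, 7, 9, 3]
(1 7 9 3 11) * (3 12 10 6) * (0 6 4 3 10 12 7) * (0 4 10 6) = (12)(1 4 3 11)(7 9) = [0, 4, 2, 11, 3, 5, 6, 9, 8, 7, 10, 1, 12]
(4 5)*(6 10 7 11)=[0, 1, 2, 3, 5, 4, 10, 11, 8, 9, 7, 6]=(4 5)(6 10 7 11)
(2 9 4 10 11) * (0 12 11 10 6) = (0 12 11 2 9 4 6) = [12, 1, 9, 3, 6, 5, 0, 7, 8, 4, 10, 2, 11]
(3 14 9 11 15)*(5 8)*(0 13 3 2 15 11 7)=(0 13 3 14 9 7)(2 15)(5 8)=[13, 1, 15, 14, 4, 8, 6, 0, 5, 7, 10, 11, 12, 3, 9, 2]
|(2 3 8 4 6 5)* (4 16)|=|(2 3 8 16 4 6 5)|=7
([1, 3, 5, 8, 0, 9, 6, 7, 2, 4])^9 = (0 1 3 8 2 5 9 4)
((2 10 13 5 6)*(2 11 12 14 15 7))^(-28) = (2 13 6 12 15)(5 11 14 7 10)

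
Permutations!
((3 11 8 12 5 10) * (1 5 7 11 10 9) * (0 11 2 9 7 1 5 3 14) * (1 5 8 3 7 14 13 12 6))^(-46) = (0 3 13 5)(1 2 8)(6 7 9)(10 12 14 11)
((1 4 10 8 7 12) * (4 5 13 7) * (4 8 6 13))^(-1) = (1 12 7 13 6 10 4 5)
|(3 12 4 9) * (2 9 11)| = |(2 9 3 12 4 11)| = 6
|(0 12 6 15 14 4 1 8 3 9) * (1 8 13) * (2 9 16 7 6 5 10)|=24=|(0 12 5 10 2 9)(1 13)(3 16 7 6 15 14 4 8)|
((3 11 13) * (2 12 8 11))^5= (2 3 13 11 8 12)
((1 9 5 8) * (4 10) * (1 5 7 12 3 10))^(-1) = (1 4 10 3 12 7 9)(5 8)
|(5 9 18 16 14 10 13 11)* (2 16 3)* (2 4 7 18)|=8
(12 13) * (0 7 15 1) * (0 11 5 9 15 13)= (0 7 13 12)(1 11 5 9 15)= [7, 11, 2, 3, 4, 9, 6, 13, 8, 15, 10, 5, 0, 12, 14, 1]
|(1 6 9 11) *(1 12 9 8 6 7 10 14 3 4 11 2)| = |(1 7 10 14 3 4 11 12 9 2)(6 8)| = 10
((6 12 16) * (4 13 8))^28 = (4 13 8)(6 12 16) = ((4 13 8)(6 12 16))^28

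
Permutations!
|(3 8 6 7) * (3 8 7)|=4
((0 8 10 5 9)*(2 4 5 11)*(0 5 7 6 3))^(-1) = (0 3 6 7 4 2 11 10 8)(5 9)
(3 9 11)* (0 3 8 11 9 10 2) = (0 3 10 2)(8 11) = [3, 1, 0, 10, 4, 5, 6, 7, 11, 9, 2, 8]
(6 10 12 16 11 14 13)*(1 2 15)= (1 2 15)(6 10 12 16 11 14 13)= [0, 2, 15, 3, 4, 5, 10, 7, 8, 9, 12, 14, 16, 6, 13, 1, 11]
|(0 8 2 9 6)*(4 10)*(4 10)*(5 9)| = 6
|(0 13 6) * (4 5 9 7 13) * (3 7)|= 8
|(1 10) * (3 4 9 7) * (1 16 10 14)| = 4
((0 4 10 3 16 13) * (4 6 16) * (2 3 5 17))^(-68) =((0 6 16 13)(2 3 4 10 5 17))^(-68) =(2 5 4)(3 17 10)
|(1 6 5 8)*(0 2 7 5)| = |(0 2 7 5 8 1 6)| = 7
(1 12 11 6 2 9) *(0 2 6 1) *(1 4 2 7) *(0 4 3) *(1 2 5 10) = (0 7 2 9 4 5 10 1 12 11 3) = [7, 12, 9, 0, 5, 10, 6, 2, 8, 4, 1, 3, 11]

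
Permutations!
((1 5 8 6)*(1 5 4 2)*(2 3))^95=((1 4 3 2)(5 8 6))^95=(1 2 3 4)(5 6 8)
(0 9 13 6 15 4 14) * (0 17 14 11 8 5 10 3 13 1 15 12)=(0 9 1 15 4 11 8 5 10 3 13 6 12)(14 17)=[9, 15, 2, 13, 11, 10, 12, 7, 5, 1, 3, 8, 0, 6, 17, 4, 16, 14]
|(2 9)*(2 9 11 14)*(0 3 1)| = 3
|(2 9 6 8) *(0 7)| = 4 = |(0 7)(2 9 6 8)|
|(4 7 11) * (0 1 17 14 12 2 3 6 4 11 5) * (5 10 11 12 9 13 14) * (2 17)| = 12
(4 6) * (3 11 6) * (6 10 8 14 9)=[0, 1, 2, 11, 3, 5, 4, 7, 14, 6, 8, 10, 12, 13, 9]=(3 11 10 8 14 9 6 4)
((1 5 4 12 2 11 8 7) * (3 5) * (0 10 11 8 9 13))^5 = (13)(1 2 5 7 12 3 8 4)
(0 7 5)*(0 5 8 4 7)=(4 7 8)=[0, 1, 2, 3, 7, 5, 6, 8, 4]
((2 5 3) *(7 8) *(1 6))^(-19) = (1 6)(2 3 5)(7 8)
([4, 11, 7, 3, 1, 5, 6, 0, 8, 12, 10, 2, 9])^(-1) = (0 7 2 11 1 4)(9 12)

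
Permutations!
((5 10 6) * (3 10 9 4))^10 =((3 10 6 5 9 4))^10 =(3 9 6)(4 5 10)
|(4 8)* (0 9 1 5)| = |(0 9 1 5)(4 8)| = 4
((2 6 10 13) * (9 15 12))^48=(15)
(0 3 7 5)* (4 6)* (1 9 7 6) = (0 3 6 4 1 9 7 5) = [3, 9, 2, 6, 1, 0, 4, 5, 8, 7]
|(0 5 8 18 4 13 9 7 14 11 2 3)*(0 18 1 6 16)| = |(0 5 8 1 6 16)(2 3 18 4 13 9 7 14 11)| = 18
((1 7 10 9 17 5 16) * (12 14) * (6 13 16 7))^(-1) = (1 16 13 6)(5 17 9 10 7)(12 14) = ((1 6 13 16)(5 7 10 9 17)(12 14))^(-1)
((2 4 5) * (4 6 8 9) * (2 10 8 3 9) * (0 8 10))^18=((10)(0 8 2 6 3 9 4 5))^18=(10)(0 2 3 4)(5 8 6 9)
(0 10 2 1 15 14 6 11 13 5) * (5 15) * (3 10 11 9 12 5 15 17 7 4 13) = (0 11 3 10 2 1 15 14 6 9 12 5)(4 13 17 7) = [11, 15, 1, 10, 13, 0, 9, 4, 8, 12, 2, 3, 5, 17, 6, 14, 16, 7]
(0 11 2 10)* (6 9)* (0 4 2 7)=(0 11 7)(2 10 4)(6 9)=[11, 1, 10, 3, 2, 5, 9, 0, 8, 6, 4, 7]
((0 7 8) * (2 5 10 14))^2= (0 8 7)(2 10)(5 14)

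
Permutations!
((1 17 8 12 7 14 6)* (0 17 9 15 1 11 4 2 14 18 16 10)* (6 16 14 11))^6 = (0 14 12)(7 17 16)(8 10 18)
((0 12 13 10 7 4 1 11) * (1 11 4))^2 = ((0 12 13 10 7 1 4 11))^2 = (0 13 7 4)(1 11 12 10)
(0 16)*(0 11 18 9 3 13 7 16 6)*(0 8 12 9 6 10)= (0 10)(3 13 7 16 11 18 6 8 12 9)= [10, 1, 2, 13, 4, 5, 8, 16, 12, 3, 0, 18, 9, 7, 14, 15, 11, 17, 6]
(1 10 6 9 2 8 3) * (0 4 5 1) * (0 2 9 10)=(0 4 5 1)(2 8 3)(6 10)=[4, 0, 8, 2, 5, 1, 10, 7, 3, 9, 6]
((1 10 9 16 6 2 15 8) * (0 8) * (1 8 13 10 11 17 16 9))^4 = ((0 13 10 1 11 17 16 6 2 15))^4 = (0 11 2 10 16)(1 6 13 17 15)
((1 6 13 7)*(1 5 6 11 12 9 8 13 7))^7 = (1 11 12 9 8 13)(5 6 7)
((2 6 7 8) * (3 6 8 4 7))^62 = ((2 8)(3 6)(4 7))^62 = (8)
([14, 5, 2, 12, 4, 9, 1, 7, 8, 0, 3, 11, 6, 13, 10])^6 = (0 1 3)(5 12 14)(6 10 9)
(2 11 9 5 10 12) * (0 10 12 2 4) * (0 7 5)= (0 10 2 11 9)(4 7 5 12)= [10, 1, 11, 3, 7, 12, 6, 5, 8, 0, 2, 9, 4]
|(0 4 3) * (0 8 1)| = 5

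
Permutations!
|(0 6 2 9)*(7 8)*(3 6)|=10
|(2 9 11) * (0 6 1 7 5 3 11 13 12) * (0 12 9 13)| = 10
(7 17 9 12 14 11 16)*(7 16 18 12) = (7 17 9)(11 18 12 14) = [0, 1, 2, 3, 4, 5, 6, 17, 8, 7, 10, 18, 14, 13, 11, 15, 16, 9, 12]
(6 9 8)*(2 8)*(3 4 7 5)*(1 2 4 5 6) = (1 2 8)(3 5)(4 7 6 9) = [0, 2, 8, 5, 7, 3, 9, 6, 1, 4]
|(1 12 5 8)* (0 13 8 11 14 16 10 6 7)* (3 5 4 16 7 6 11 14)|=|(0 13 8 1 12 4 16 10 11 3 5 14 7)|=13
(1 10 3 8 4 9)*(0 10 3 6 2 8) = [10, 3, 8, 0, 9, 5, 2, 7, 4, 1, 6] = (0 10 6 2 8 4 9 1 3)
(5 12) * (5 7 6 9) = (5 12 7 6 9) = [0, 1, 2, 3, 4, 12, 9, 6, 8, 5, 10, 11, 7]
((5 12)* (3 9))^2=(12)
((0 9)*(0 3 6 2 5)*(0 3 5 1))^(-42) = (9)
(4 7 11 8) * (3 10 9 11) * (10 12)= (3 12 10 9 11 8 4 7)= [0, 1, 2, 12, 7, 5, 6, 3, 4, 11, 9, 8, 10]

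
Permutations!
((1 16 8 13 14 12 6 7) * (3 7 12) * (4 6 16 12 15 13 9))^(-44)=(1 9 13)(3 16 6)(4 14 12)(7 8 15)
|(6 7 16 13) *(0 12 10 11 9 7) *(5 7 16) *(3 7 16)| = |(0 12 10 11 9 3 7 5 16 13 6)| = 11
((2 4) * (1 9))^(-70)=(9)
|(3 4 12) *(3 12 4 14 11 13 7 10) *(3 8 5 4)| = 9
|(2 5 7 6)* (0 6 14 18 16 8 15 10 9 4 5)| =|(0 6 2)(4 5 7 14 18 16 8 15 10 9)| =30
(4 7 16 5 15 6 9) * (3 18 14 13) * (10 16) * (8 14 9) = (3 18 9 4 7 10 16 5 15 6 8 14 13) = [0, 1, 2, 18, 7, 15, 8, 10, 14, 4, 16, 11, 12, 3, 13, 6, 5, 17, 9]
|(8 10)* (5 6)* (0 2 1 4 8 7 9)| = 8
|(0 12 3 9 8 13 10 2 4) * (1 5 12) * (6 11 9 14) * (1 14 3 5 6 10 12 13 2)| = 30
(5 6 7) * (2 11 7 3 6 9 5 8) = (2 11 7 8)(3 6)(5 9) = [0, 1, 11, 6, 4, 9, 3, 8, 2, 5, 10, 7]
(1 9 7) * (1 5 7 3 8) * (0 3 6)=(0 3 8 1 9 6)(5 7)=[3, 9, 2, 8, 4, 7, 0, 5, 1, 6]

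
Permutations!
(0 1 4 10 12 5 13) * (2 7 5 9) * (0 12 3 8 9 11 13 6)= (0 1 4 10 3 8 9 2 7 5 6)(11 13 12)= [1, 4, 7, 8, 10, 6, 0, 5, 9, 2, 3, 13, 11, 12]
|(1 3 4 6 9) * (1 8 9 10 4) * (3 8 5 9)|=|(1 8 3)(4 6 10)(5 9)|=6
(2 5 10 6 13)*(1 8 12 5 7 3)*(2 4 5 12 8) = [0, 2, 7, 1, 5, 10, 13, 3, 8, 9, 6, 11, 12, 4] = (1 2 7 3)(4 5 10 6 13)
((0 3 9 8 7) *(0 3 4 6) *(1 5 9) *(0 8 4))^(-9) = (1 3 7 8 6 4 9 5)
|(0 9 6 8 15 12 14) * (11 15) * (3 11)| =|(0 9 6 8 3 11 15 12 14)| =9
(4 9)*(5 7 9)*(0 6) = (0 6)(4 5 7 9) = [6, 1, 2, 3, 5, 7, 0, 9, 8, 4]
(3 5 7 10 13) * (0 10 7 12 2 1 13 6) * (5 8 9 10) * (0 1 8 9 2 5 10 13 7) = (0 10 6 1 7)(2 8)(3 9 13)(5 12) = [10, 7, 8, 9, 4, 12, 1, 0, 2, 13, 6, 11, 5, 3]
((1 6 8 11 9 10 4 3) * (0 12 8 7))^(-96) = (0 11 4 6 12 9 3 7 8 10 1)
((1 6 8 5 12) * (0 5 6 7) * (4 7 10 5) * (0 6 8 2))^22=(0 7 2 4 6)(1 5)(10 12)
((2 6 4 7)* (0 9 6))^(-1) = (0 2 7 4 6 9)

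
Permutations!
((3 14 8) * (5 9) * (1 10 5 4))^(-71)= (1 4 9 5 10)(3 14 8)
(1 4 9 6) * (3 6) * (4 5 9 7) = (1 5 9 3 6)(4 7) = [0, 5, 2, 6, 7, 9, 1, 4, 8, 3]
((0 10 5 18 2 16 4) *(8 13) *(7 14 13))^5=((0 10 5 18 2 16 4)(7 14 13 8))^5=(0 16 18 10 4 2 5)(7 14 13 8)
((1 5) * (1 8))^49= ((1 5 8))^49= (1 5 8)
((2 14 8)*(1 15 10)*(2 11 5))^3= (15)(2 11 14 5 8)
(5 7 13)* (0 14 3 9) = [14, 1, 2, 9, 4, 7, 6, 13, 8, 0, 10, 11, 12, 5, 3] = (0 14 3 9)(5 7 13)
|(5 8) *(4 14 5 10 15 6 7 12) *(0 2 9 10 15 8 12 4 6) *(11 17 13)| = 6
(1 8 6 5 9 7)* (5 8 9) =[0, 9, 2, 3, 4, 5, 8, 1, 6, 7] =(1 9 7)(6 8)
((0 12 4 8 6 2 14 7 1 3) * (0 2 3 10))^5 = (0 3 10 6 1 8 7 4 14 12 2)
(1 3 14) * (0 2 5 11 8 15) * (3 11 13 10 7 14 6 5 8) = (0 2 8 15)(1 11 3 6 5 13 10 7 14) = [2, 11, 8, 6, 4, 13, 5, 14, 15, 9, 7, 3, 12, 10, 1, 0]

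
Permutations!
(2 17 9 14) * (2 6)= (2 17 9 14 6)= [0, 1, 17, 3, 4, 5, 2, 7, 8, 14, 10, 11, 12, 13, 6, 15, 16, 9]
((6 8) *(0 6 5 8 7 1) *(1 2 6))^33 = (0 1)(5 8)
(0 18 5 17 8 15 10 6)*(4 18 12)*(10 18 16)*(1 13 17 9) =(0 12 4 16 10 6)(1 13 17 8 15 18 5 9) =[12, 13, 2, 3, 16, 9, 0, 7, 15, 1, 6, 11, 4, 17, 14, 18, 10, 8, 5]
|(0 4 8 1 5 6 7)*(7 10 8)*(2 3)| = 30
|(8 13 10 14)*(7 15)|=4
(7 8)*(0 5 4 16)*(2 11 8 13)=(0 5 4 16)(2 11 8 7 13)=[5, 1, 11, 3, 16, 4, 6, 13, 7, 9, 10, 8, 12, 2, 14, 15, 0]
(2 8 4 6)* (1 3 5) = (1 3 5)(2 8 4 6) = [0, 3, 8, 5, 6, 1, 2, 7, 4]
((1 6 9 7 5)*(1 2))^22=((1 6 9 7 5 2))^22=(1 5 9)(2 7 6)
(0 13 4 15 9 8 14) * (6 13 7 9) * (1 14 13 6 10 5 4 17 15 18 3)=[7, 14, 2, 1, 18, 4, 6, 9, 13, 8, 5, 11, 12, 17, 0, 10, 16, 15, 3]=(0 7 9 8 13 17 15 10 5 4 18 3 1 14)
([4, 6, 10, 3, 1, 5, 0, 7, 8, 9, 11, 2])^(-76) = [0, 1, 11, 3, 4, 5, 6, 7, 8, 9, 2, 10]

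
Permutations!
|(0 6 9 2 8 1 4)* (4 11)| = 8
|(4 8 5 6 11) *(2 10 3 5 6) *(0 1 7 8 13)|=8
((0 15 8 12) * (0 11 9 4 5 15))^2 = ((4 5 15 8 12 11 9))^2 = (4 15 12 9 5 8 11)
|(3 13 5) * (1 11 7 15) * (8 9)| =12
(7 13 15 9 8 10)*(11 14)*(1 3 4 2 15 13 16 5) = [0, 3, 15, 4, 2, 1, 6, 16, 10, 8, 7, 14, 12, 13, 11, 9, 5] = (1 3 4 2 15 9 8 10 7 16 5)(11 14)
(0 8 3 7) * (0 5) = (0 8 3 7 5) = [8, 1, 2, 7, 4, 0, 6, 5, 3]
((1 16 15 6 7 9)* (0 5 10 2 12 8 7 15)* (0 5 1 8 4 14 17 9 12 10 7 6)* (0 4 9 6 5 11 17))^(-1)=((0 1 16 11 17 6 15 4 14)(2 10)(5 7 12 9 8))^(-1)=(0 14 4 15 6 17 11 16 1)(2 10)(5 8 9 12 7)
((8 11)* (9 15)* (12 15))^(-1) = (8 11)(9 15 12) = ((8 11)(9 12 15))^(-1)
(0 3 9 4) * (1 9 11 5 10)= [3, 9, 2, 11, 0, 10, 6, 7, 8, 4, 1, 5]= (0 3 11 5 10 1 9 4)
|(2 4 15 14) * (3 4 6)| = |(2 6 3 4 15 14)| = 6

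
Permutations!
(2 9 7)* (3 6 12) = (2 9 7)(3 6 12) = [0, 1, 9, 6, 4, 5, 12, 2, 8, 7, 10, 11, 3]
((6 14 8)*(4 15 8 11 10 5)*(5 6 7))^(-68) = (4 8 5 15 7)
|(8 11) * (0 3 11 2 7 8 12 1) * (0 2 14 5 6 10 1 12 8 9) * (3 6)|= |(0 6 10 1 2 7 9)(3 11 8 14 5)|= 35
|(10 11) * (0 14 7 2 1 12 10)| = |(0 14 7 2 1 12 10 11)| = 8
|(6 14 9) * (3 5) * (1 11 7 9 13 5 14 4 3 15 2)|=|(1 11 7 9 6 4 3 14 13 5 15 2)|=12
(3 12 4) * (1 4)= (1 4 3 12)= [0, 4, 2, 12, 3, 5, 6, 7, 8, 9, 10, 11, 1]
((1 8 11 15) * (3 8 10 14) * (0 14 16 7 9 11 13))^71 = (0 14 3 8 13)(1 10 16 7 9 11 15)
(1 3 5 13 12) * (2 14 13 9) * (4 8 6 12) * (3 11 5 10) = [0, 11, 14, 10, 8, 9, 12, 7, 6, 2, 3, 5, 1, 4, 13] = (1 11 5 9 2 14 13 4 8 6 12)(3 10)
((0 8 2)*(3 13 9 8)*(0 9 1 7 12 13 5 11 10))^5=(1 7 12 13)(2 8 9)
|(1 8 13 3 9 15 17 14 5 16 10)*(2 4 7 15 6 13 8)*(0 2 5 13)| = 44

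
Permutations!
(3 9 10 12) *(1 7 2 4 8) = (1 7 2 4 8)(3 9 10 12) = [0, 7, 4, 9, 8, 5, 6, 2, 1, 10, 12, 11, 3]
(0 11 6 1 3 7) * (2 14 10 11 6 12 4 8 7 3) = (0 6 1 2 14 10 11 12 4 8 7) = [6, 2, 14, 3, 8, 5, 1, 0, 7, 9, 11, 12, 4, 13, 10]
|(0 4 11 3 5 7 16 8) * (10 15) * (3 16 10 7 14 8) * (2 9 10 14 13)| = |(0 4 11 16 3 5 13 2 9 10 15 7 14 8)| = 14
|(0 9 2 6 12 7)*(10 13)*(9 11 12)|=12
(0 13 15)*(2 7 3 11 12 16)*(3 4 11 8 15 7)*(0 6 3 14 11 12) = [13, 1, 14, 8, 12, 5, 3, 4, 15, 9, 10, 0, 16, 7, 11, 6, 2] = (0 13 7 4 12 16 2 14 11)(3 8 15 6)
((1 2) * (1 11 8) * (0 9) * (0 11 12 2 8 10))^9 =((0 9 11 10)(1 8)(2 12))^9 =(0 9 11 10)(1 8)(2 12)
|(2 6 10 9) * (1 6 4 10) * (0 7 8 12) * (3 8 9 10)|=8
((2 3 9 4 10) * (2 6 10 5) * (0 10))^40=((0 10 6)(2 3 9 4 5))^40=(0 10 6)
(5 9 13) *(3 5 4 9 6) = (3 5 6)(4 9 13) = [0, 1, 2, 5, 9, 6, 3, 7, 8, 13, 10, 11, 12, 4]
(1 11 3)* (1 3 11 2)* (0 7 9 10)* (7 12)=(0 12 7 9 10)(1 2)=[12, 2, 1, 3, 4, 5, 6, 9, 8, 10, 0, 11, 7]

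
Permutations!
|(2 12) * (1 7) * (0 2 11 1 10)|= |(0 2 12 11 1 7 10)|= 7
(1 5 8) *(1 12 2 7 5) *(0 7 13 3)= (0 7 5 8 12 2 13 3)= [7, 1, 13, 0, 4, 8, 6, 5, 12, 9, 10, 11, 2, 3]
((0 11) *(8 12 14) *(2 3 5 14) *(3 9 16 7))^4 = (2 3 12 7 8 16 14 9 5) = ((0 11)(2 9 16 7 3 5 14 8 12))^4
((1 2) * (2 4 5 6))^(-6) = (1 2 6 5 4)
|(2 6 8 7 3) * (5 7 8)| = |(8)(2 6 5 7 3)| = 5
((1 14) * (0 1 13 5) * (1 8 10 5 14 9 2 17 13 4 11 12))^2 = (0 10)(1 2 13 4 12 9 17 14 11)(5 8)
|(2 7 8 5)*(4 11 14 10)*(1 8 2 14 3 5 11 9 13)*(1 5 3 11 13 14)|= |(1 8 13 5)(2 7)(4 9 14 10)|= 4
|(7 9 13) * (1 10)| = 6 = |(1 10)(7 9 13)|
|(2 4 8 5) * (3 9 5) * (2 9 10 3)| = |(2 4 8)(3 10)(5 9)| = 6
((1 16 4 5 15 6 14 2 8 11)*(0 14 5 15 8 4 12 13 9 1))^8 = ((0 14 2 4 15 6 5 8 11)(1 16 12 13 9))^8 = (0 11 8 5 6 15 4 2 14)(1 13 16 9 12)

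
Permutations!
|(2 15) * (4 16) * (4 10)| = |(2 15)(4 16 10)| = 6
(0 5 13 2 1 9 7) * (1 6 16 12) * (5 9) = (0 9 7)(1 5 13 2 6 16 12) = [9, 5, 6, 3, 4, 13, 16, 0, 8, 7, 10, 11, 1, 2, 14, 15, 12]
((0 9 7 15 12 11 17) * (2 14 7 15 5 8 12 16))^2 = (0 15 2 7 8 11)(5 12 17 9 16 14)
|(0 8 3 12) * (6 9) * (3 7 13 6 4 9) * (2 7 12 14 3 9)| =|(0 8 12)(2 7 13 6 9 4)(3 14)| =6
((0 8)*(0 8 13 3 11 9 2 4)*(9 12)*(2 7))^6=((0 13 3 11 12 9 7 2 4))^6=(0 7 11)(2 12 13)(3 4 9)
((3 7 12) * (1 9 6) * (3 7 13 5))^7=(1 9 6)(3 13 5)(7 12)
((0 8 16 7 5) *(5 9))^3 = ((0 8 16 7 9 5))^3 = (0 7)(5 16)(8 9)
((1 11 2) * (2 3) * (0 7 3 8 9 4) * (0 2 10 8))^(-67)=(0 10 4 11 3 9 1 7 8 2)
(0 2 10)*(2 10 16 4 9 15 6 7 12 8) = (0 10)(2 16 4 9 15 6 7 12 8) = [10, 1, 16, 3, 9, 5, 7, 12, 2, 15, 0, 11, 8, 13, 14, 6, 4]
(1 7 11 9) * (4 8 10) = (1 7 11 9)(4 8 10) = [0, 7, 2, 3, 8, 5, 6, 11, 10, 1, 4, 9]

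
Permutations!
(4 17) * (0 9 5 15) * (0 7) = (0 9 5 15 7)(4 17) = [9, 1, 2, 3, 17, 15, 6, 0, 8, 5, 10, 11, 12, 13, 14, 7, 16, 4]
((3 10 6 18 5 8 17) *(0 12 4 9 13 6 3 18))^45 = (0 9)(3 10)(4 6)(5 8 17 18)(12 13)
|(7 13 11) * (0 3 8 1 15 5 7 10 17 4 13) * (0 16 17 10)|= |(0 3 8 1 15 5 7 16 17 4 13 11)|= 12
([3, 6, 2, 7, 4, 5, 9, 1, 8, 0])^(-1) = (0 9 6 1 7 3)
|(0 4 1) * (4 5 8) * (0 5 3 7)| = |(0 3 7)(1 5 8 4)| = 12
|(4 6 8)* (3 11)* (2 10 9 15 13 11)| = 21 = |(2 10 9 15 13 11 3)(4 6 8)|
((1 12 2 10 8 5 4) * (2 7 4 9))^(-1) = ((1 12 7 4)(2 10 8 5 9))^(-1) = (1 4 7 12)(2 9 5 8 10)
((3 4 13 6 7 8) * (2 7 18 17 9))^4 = ((2 7 8 3 4 13 6 18 17 9))^4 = (2 4 17 8 6)(3 18 7 13 9)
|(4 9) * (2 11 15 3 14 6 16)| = 14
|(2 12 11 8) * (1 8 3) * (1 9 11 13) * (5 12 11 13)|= 14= |(1 8 2 11 3 9 13)(5 12)|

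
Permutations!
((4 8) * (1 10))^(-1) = (1 10)(4 8) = ((1 10)(4 8))^(-1)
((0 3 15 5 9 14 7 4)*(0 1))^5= ((0 3 15 5 9 14 7 4 1))^5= (0 14 3 7 15 4 5 1 9)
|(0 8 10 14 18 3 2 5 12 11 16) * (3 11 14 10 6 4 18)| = 35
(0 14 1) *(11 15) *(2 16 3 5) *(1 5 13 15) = (0 14 5 2 16 3 13 15 11 1) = [14, 0, 16, 13, 4, 2, 6, 7, 8, 9, 10, 1, 12, 15, 5, 11, 3]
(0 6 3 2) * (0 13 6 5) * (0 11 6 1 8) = (0 5 11 6 3 2 13 1 8) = [5, 8, 13, 2, 4, 11, 3, 7, 0, 9, 10, 6, 12, 1]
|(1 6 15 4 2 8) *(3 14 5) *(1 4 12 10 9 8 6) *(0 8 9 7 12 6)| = |(0 8 4 2)(3 14 5)(6 15)(7 12 10)| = 12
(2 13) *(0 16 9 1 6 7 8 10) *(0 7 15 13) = (0 16 9 1 6 15 13 2)(7 8 10) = [16, 6, 0, 3, 4, 5, 15, 8, 10, 1, 7, 11, 12, 2, 14, 13, 9]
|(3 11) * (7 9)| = 2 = |(3 11)(7 9)|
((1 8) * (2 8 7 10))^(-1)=((1 7 10 2 8))^(-1)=(1 8 2 10 7)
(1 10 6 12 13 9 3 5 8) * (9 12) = (1 10 6 9 3 5 8)(12 13) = [0, 10, 2, 5, 4, 8, 9, 7, 1, 3, 6, 11, 13, 12]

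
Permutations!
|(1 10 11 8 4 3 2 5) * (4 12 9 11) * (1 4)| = |(1 10)(2 5 4 3)(8 12 9 11)| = 4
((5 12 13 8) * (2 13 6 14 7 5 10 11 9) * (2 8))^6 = (5 12 6 14 7)(8 11)(9 10)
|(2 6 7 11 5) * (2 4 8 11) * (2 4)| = 7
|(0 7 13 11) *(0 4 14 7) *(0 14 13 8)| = 12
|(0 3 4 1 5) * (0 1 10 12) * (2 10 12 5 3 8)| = |(0 8 2 10 5 1 3 4 12)| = 9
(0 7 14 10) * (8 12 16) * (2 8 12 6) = (0 7 14 10)(2 8 6)(12 16) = [7, 1, 8, 3, 4, 5, 2, 14, 6, 9, 0, 11, 16, 13, 10, 15, 12]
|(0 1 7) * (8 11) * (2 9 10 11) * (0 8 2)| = 4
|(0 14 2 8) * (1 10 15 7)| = 4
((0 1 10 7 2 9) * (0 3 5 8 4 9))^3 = (0 7 1 2 10)(3 4 5 9 8)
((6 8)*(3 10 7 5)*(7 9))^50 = ((3 10 9 7 5)(6 8))^50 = (10)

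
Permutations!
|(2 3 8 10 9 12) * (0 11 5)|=6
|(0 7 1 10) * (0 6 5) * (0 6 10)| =6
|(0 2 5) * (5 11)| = 4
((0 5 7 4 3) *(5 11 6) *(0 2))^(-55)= ((0 11 6 5 7 4 3 2))^(-55)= (0 11 6 5 7 4 3 2)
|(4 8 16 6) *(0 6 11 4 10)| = |(0 6 10)(4 8 16 11)| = 12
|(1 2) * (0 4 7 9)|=|(0 4 7 9)(1 2)|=4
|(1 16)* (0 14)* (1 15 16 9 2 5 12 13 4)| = 14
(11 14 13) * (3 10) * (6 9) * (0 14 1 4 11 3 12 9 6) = (0 14 13 3 10 12 9)(1 4 11) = [14, 4, 2, 10, 11, 5, 6, 7, 8, 0, 12, 1, 9, 3, 13]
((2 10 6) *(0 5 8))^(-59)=((0 5 8)(2 10 6))^(-59)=(0 5 8)(2 10 6)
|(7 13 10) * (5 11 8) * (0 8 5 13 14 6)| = |(0 8 13 10 7 14 6)(5 11)| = 14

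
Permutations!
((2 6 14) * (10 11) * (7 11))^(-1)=((2 6 14)(7 11 10))^(-1)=(2 14 6)(7 10 11)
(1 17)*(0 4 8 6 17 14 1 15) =[4, 14, 2, 3, 8, 5, 17, 7, 6, 9, 10, 11, 12, 13, 1, 0, 16, 15] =(0 4 8 6 17 15)(1 14)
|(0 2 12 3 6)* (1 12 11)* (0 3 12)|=4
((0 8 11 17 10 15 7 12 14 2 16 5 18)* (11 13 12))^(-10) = (0 18 5 16 2 14 12 13 8)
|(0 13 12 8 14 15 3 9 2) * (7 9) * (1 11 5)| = 30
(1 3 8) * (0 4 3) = (0 4 3 8 1) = [4, 0, 2, 8, 3, 5, 6, 7, 1]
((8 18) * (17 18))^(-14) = ((8 17 18))^(-14) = (8 17 18)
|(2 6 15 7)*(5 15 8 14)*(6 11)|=|(2 11 6 8 14 5 15 7)|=8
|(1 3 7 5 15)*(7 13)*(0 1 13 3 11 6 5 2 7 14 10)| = 18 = |(0 1 11 6 5 15 13 14 10)(2 7)|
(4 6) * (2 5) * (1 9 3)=(1 9 3)(2 5)(4 6)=[0, 9, 5, 1, 6, 2, 4, 7, 8, 3]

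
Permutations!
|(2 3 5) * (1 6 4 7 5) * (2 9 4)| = 4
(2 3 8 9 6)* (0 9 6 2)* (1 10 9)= (0 1 10 9 2 3 8 6)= [1, 10, 3, 8, 4, 5, 0, 7, 6, 2, 9]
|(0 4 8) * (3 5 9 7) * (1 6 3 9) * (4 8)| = |(0 8)(1 6 3 5)(7 9)| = 4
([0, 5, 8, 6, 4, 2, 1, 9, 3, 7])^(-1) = (1 6 3 8 2 5)(7 9)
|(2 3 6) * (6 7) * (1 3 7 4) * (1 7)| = 6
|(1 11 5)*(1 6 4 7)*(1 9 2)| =8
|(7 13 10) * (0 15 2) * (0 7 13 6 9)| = 6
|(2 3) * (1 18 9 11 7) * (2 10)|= 15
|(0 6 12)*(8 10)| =|(0 6 12)(8 10)| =6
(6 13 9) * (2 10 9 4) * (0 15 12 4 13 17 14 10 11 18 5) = [15, 1, 11, 3, 2, 0, 17, 7, 8, 6, 9, 18, 4, 13, 10, 12, 16, 14, 5] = (0 15 12 4 2 11 18 5)(6 17 14 10 9)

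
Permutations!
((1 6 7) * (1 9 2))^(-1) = ((1 6 7 9 2))^(-1) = (1 2 9 7 6)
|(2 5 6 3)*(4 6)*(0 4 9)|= |(0 4 6 3 2 5 9)|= 7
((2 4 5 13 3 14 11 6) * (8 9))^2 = ((2 4 5 13 3 14 11 6)(8 9))^2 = (2 5 3 11)(4 13 14 6)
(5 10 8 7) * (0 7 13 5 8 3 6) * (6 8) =(0 7 6)(3 8 13 5 10) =[7, 1, 2, 8, 4, 10, 0, 6, 13, 9, 3, 11, 12, 5]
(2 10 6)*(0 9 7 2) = (0 9 7 2 10 6) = [9, 1, 10, 3, 4, 5, 0, 2, 8, 7, 6]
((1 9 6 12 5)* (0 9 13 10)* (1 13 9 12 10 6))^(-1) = ((0 12 5 13 6 10)(1 9))^(-1) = (0 10 6 13 5 12)(1 9)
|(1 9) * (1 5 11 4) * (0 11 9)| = 4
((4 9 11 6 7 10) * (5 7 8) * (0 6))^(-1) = ((0 6 8 5 7 10 4 9 11))^(-1) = (0 11 9 4 10 7 5 8 6)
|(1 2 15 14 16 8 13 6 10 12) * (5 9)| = |(1 2 15 14 16 8 13 6 10 12)(5 9)| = 10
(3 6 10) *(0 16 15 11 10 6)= (0 16 15 11 10 3)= [16, 1, 2, 0, 4, 5, 6, 7, 8, 9, 3, 10, 12, 13, 14, 11, 15]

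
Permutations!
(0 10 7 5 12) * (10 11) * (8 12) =(0 11 10 7 5 8 12) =[11, 1, 2, 3, 4, 8, 6, 5, 12, 9, 7, 10, 0]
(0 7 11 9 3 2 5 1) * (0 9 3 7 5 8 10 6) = (0 5 1 9 7 11 3 2 8 10 6) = [5, 9, 8, 2, 4, 1, 0, 11, 10, 7, 6, 3]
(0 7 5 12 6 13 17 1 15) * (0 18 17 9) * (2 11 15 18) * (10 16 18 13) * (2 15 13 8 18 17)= (0 7 5 12 6 10 16 17 1 8 18 2 11 13 9)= [7, 8, 11, 3, 4, 12, 10, 5, 18, 0, 16, 13, 6, 9, 14, 15, 17, 1, 2]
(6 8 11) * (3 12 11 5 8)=(3 12 11 6)(5 8)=[0, 1, 2, 12, 4, 8, 3, 7, 5, 9, 10, 6, 11]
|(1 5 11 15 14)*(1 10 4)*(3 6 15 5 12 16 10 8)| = 10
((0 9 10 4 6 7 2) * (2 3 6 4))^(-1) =((0 9 10 2)(3 6 7))^(-1) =(0 2 10 9)(3 7 6)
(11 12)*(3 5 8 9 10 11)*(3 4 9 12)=(3 5 8 12 4 9 10 11)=[0, 1, 2, 5, 9, 8, 6, 7, 12, 10, 11, 3, 4]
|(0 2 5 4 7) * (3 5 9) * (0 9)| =10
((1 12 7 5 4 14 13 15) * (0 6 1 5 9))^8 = ((0 6 1 12 7 9)(4 14 13 15 5))^8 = (0 1 7)(4 15 14 5 13)(6 12 9)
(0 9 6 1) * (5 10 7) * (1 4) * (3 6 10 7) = (0 9 10 3 6 4 1)(5 7) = [9, 0, 2, 6, 1, 7, 4, 5, 8, 10, 3]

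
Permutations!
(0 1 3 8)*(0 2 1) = [0, 3, 1, 8, 4, 5, 6, 7, 2] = (1 3 8 2)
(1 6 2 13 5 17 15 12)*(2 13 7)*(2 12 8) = (1 6 13 5 17 15 8 2 7 12) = [0, 6, 7, 3, 4, 17, 13, 12, 2, 9, 10, 11, 1, 5, 14, 8, 16, 15]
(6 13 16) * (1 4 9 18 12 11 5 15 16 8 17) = (1 4 9 18 12 11 5 15 16 6 13 8 17) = [0, 4, 2, 3, 9, 15, 13, 7, 17, 18, 10, 5, 11, 8, 14, 16, 6, 1, 12]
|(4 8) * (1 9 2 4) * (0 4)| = 6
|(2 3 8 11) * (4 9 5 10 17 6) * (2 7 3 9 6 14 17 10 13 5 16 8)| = 14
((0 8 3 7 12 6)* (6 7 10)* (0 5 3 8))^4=(12)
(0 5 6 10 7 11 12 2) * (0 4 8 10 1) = [5, 0, 4, 3, 8, 6, 1, 11, 10, 9, 7, 12, 2] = (0 5 6 1)(2 4 8 10 7 11 12)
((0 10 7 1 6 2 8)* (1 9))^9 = ((0 10 7 9 1 6 2 8))^9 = (0 10 7 9 1 6 2 8)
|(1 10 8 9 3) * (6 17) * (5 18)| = |(1 10 8 9 3)(5 18)(6 17)| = 10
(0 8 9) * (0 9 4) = [8, 1, 2, 3, 0, 5, 6, 7, 4, 9] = (9)(0 8 4)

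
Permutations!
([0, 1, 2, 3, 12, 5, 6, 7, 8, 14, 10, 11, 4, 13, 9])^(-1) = (4 12)(9 14)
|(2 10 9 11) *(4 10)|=5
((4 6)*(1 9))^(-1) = ((1 9)(4 6))^(-1) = (1 9)(4 6)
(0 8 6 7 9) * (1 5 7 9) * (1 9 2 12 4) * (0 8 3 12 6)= [3, 5, 6, 12, 1, 7, 2, 9, 0, 8, 10, 11, 4]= (0 3 12 4 1 5 7 9 8)(2 6)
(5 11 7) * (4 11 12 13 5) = (4 11 7)(5 12 13) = [0, 1, 2, 3, 11, 12, 6, 4, 8, 9, 10, 7, 13, 5]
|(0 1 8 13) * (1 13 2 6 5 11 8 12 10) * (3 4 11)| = |(0 13)(1 12 10)(2 6 5 3 4 11 8)| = 42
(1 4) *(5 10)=(1 4)(5 10)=[0, 4, 2, 3, 1, 10, 6, 7, 8, 9, 5]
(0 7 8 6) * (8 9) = (0 7 9 8 6) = [7, 1, 2, 3, 4, 5, 0, 9, 6, 8]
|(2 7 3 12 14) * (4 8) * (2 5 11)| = 14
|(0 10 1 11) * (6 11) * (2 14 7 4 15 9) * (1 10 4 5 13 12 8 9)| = 24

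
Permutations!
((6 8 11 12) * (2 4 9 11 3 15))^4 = ((2 4 9 11 12 6 8 3 15))^4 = (2 12 15 11 3 9 8 4 6)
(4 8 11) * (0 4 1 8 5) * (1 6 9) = (0 4 5)(1 8 11 6 9) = [4, 8, 2, 3, 5, 0, 9, 7, 11, 1, 10, 6]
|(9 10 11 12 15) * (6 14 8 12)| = 8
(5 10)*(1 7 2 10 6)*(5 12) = (1 7 2 10 12 5 6) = [0, 7, 10, 3, 4, 6, 1, 2, 8, 9, 12, 11, 5]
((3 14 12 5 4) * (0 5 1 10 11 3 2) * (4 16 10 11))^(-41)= ((0 5 16 10 4 2)(1 11 3 14 12))^(-41)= (0 5 16 10 4 2)(1 12 14 3 11)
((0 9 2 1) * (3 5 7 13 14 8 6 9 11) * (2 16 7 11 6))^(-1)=(0 1 2 8 14 13 7 16 9 6)(3 11 5)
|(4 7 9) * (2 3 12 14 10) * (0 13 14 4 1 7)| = 24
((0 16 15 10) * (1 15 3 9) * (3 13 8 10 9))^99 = (0 10 8 13 16)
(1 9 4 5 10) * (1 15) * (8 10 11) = (1 9 4 5 11 8 10 15) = [0, 9, 2, 3, 5, 11, 6, 7, 10, 4, 15, 8, 12, 13, 14, 1]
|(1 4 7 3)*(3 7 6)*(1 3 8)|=|(1 4 6 8)|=4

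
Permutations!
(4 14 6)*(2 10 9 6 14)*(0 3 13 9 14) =(0 3 13 9 6 4 2 10 14) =[3, 1, 10, 13, 2, 5, 4, 7, 8, 6, 14, 11, 12, 9, 0]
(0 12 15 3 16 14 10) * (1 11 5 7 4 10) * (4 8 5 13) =(0 12 15 3 16 14 1 11 13 4 10)(5 7 8) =[12, 11, 2, 16, 10, 7, 6, 8, 5, 9, 0, 13, 15, 4, 1, 3, 14]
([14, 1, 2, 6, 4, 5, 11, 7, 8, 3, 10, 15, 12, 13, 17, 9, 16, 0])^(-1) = [17, 1, 2, 9, 4, 5, 3, 7, 8, 15, 10, 6, 12, 13, 0, 11, 16, 14]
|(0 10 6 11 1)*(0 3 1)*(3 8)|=|(0 10 6 11)(1 8 3)|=12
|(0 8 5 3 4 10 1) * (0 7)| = 8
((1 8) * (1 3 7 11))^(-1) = ((1 8 3 7 11))^(-1) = (1 11 7 3 8)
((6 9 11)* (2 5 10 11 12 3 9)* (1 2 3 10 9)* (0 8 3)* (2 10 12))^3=(12)(0 1 6 3 11 8 10)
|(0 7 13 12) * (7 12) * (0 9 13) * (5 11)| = 10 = |(0 12 9 13 7)(5 11)|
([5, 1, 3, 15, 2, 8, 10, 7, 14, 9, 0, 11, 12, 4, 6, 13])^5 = [10, 1, 2, 3, 4, 0, 14, 7, 5, 9, 6, 11, 12, 13, 8, 15]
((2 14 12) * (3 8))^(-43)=(2 12 14)(3 8)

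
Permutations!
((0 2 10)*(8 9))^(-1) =((0 2 10)(8 9))^(-1) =(0 10 2)(8 9)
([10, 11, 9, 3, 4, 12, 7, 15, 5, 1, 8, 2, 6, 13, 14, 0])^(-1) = [15, 9, 11, 3, 4, 8, 12, 6, 10, 2, 0, 1, 5, 13, 14, 7]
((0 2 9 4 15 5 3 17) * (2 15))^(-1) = ((0 15 5 3 17)(2 9 4))^(-1) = (0 17 3 5 15)(2 4 9)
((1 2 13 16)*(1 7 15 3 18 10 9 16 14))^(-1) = (1 14 13 2)(3 15 7 16 9 10 18)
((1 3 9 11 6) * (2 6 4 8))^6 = ((1 3 9 11 4 8 2 6))^6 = (1 2 4 9)(3 6 8 11)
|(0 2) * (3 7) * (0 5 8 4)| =10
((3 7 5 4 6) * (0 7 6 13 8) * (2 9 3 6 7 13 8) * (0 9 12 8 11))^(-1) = ((0 13 2 12 8 9 3 7 5 4 11))^(-1) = (0 11 4 5 7 3 9 8 12 2 13)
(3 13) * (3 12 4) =[0, 1, 2, 13, 3, 5, 6, 7, 8, 9, 10, 11, 4, 12] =(3 13 12 4)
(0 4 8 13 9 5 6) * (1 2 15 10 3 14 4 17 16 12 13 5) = (0 17 16 12 13 9 1 2 15 10 3 14 4 8 5 6) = [17, 2, 15, 14, 8, 6, 0, 7, 5, 1, 3, 11, 13, 9, 4, 10, 12, 16]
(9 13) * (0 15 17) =[15, 1, 2, 3, 4, 5, 6, 7, 8, 13, 10, 11, 12, 9, 14, 17, 16, 0] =(0 15 17)(9 13)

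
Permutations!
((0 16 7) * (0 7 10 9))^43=((0 16 10 9))^43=(0 9 10 16)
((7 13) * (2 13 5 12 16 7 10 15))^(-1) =((2 13 10 15)(5 12 16 7))^(-1) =(2 15 10 13)(5 7 16 12)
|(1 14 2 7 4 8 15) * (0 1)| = |(0 1 14 2 7 4 8 15)| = 8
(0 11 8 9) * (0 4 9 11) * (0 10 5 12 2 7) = (0 10 5 12 2 7)(4 9)(8 11) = [10, 1, 7, 3, 9, 12, 6, 0, 11, 4, 5, 8, 2]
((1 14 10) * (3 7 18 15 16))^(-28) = ((1 14 10)(3 7 18 15 16))^(-28) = (1 10 14)(3 18 16 7 15)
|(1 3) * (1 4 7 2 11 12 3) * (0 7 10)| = |(0 7 2 11 12 3 4 10)| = 8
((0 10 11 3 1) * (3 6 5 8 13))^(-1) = (0 1 3 13 8 5 6 11 10)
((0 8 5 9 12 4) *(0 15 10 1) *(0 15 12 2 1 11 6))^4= (0 2 11 5 15)(1 6 9 10 8)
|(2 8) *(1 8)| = 3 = |(1 8 2)|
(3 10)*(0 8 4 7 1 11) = (0 8 4 7 1 11)(3 10) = [8, 11, 2, 10, 7, 5, 6, 1, 4, 9, 3, 0]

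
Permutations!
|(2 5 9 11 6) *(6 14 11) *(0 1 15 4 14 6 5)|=|(0 1 15 4 14 11 6 2)(5 9)|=8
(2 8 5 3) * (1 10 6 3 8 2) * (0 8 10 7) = [8, 7, 2, 1, 4, 10, 3, 0, 5, 9, 6] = (0 8 5 10 6 3 1 7)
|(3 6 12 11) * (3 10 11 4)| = |(3 6 12 4)(10 11)| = 4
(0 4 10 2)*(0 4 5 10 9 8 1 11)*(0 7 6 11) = (0 5 10 2 4 9 8 1)(6 11 7) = [5, 0, 4, 3, 9, 10, 11, 6, 1, 8, 2, 7]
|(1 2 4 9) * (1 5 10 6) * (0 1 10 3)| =|(0 1 2 4 9 5 3)(6 10)| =14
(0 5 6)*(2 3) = (0 5 6)(2 3) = [5, 1, 3, 2, 4, 6, 0]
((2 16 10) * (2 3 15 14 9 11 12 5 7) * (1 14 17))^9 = (1 10 5 14 3 7 9 15 2 11 17 16 12)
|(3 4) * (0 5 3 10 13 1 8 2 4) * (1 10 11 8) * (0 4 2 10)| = 8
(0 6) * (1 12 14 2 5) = (0 6)(1 12 14 2 5) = [6, 12, 5, 3, 4, 1, 0, 7, 8, 9, 10, 11, 14, 13, 2]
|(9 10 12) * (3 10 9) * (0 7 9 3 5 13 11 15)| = |(0 7 9 3 10 12 5 13 11 15)| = 10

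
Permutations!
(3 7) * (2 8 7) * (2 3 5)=(2 8 7 5)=[0, 1, 8, 3, 4, 2, 6, 5, 7]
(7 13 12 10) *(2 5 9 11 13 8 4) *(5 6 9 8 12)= (2 6 9 11 13 5 8 4)(7 12 10)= [0, 1, 6, 3, 2, 8, 9, 12, 4, 11, 7, 13, 10, 5]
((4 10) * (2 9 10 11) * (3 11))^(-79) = (2 11 3 4 10 9)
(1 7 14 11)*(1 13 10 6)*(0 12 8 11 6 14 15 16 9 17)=(0 12 8 11 13 10 14 6 1 7 15 16 9 17)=[12, 7, 2, 3, 4, 5, 1, 15, 11, 17, 14, 13, 8, 10, 6, 16, 9, 0]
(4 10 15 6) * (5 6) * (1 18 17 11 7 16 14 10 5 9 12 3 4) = (1 18 17 11 7 16 14 10 15 9 12 3 4 5 6) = [0, 18, 2, 4, 5, 6, 1, 16, 8, 12, 15, 7, 3, 13, 10, 9, 14, 11, 17]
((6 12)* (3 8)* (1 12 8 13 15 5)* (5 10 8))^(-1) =((1 12 6 5)(3 13 15 10 8))^(-1) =(1 5 6 12)(3 8 10 15 13)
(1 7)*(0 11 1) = (0 11 1 7) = [11, 7, 2, 3, 4, 5, 6, 0, 8, 9, 10, 1]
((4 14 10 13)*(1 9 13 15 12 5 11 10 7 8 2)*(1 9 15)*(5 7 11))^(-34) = ((1 15 12 7 8 2 9 13 4 14 11 10))^(-34) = (1 12 8 9 4 11)(2 13 14 10 15 7)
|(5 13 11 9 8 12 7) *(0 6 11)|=9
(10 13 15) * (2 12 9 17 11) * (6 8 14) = [0, 1, 12, 3, 4, 5, 8, 7, 14, 17, 13, 2, 9, 15, 6, 10, 16, 11] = (2 12 9 17 11)(6 8 14)(10 13 15)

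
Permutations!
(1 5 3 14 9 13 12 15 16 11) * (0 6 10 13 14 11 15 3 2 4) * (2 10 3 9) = (0 6 3 11 1 5 10 13 12 9 14 2 4)(15 16) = [6, 5, 4, 11, 0, 10, 3, 7, 8, 14, 13, 1, 9, 12, 2, 16, 15]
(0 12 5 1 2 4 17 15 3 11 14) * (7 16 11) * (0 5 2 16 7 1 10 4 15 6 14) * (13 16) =(0 12 2 15 3 1 13 16 11)(4 17 6 14 5 10) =[12, 13, 15, 1, 17, 10, 14, 7, 8, 9, 4, 0, 2, 16, 5, 3, 11, 6]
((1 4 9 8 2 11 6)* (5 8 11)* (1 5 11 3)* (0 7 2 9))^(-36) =(0 3 5 2 4 9 6 7 1 8 11)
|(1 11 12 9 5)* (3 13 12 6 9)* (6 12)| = 8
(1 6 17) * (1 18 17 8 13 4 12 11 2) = (1 6 8 13 4 12 11 2)(17 18) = [0, 6, 1, 3, 12, 5, 8, 7, 13, 9, 10, 2, 11, 4, 14, 15, 16, 18, 17]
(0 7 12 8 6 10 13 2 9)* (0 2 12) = (0 7)(2 9)(6 10 13 12 8) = [7, 1, 9, 3, 4, 5, 10, 0, 6, 2, 13, 11, 8, 12]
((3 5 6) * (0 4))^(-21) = (6)(0 4)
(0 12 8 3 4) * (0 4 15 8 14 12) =(3 15 8)(12 14) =[0, 1, 2, 15, 4, 5, 6, 7, 3, 9, 10, 11, 14, 13, 12, 8]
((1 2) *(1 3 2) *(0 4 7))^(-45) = (7)(2 3)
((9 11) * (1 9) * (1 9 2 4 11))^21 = (1 2 4 11 9)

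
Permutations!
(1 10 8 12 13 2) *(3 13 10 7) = [0, 7, 1, 13, 4, 5, 6, 3, 12, 9, 8, 11, 10, 2] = (1 7 3 13 2)(8 12 10)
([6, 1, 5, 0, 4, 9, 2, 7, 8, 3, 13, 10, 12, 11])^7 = [6, 1, 5, 0, 4, 9, 2, 7, 8, 3, 13, 10, 12, 11]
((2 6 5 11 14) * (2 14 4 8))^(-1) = (14)(2 8 4 11 5 6)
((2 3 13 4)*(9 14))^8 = ((2 3 13 4)(9 14))^8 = (14)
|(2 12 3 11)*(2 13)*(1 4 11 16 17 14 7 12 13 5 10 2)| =42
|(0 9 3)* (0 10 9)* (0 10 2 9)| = |(0 10)(2 9 3)| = 6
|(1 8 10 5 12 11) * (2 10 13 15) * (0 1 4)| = |(0 1 8 13 15 2 10 5 12 11 4)| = 11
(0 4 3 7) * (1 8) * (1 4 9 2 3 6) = [9, 8, 3, 7, 6, 5, 1, 0, 4, 2] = (0 9 2 3 7)(1 8 4 6)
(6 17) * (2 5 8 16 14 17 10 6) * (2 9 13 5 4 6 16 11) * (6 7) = (2 4 7 6 10 16 14 17 9 13 5 8 11) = [0, 1, 4, 3, 7, 8, 10, 6, 11, 13, 16, 2, 12, 5, 17, 15, 14, 9]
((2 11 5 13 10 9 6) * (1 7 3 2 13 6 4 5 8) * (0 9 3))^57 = ((0 9 4 5 6 13 10 3 2 11 8 1 7))^57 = (0 13 8 4 3 7 6 11 9 10 1 5 2)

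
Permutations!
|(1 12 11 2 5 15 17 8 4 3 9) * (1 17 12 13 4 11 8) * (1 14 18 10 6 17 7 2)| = 60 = |(1 13 4 3 9 7 2 5 15 12 8 11)(6 17 14 18 10)|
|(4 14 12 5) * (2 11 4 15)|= |(2 11 4 14 12 5 15)|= 7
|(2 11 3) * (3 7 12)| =5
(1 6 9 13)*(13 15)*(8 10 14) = (1 6 9 15 13)(8 10 14) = [0, 6, 2, 3, 4, 5, 9, 7, 10, 15, 14, 11, 12, 1, 8, 13]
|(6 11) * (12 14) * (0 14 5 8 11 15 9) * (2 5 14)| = |(0 2 5 8 11 6 15 9)(12 14)| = 8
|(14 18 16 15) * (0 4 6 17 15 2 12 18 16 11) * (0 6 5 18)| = |(0 4 5 18 11 6 17 15 14 16 2 12)| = 12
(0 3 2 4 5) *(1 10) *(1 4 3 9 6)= (0 9 6 1 10 4 5)(2 3)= [9, 10, 3, 2, 5, 0, 1, 7, 8, 6, 4]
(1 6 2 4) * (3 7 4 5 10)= (1 6 2 5 10 3 7 4)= [0, 6, 5, 7, 1, 10, 2, 4, 8, 9, 3]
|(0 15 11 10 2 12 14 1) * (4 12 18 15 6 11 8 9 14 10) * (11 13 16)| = |(0 6 13 16 11 4 12 10 2 18 15 8 9 14 1)| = 15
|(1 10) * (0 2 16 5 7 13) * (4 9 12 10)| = 30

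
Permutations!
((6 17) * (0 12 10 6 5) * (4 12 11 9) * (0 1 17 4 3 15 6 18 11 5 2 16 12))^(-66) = (0 11 17 15 12)(1 3 16 4 18)(2 6 10 5 9) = ((0 5 1 17 2 16 12 10 18 11 9 3 15 6 4))^(-66)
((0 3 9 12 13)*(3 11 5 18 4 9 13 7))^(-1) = ((0 11 5 18 4 9 12 7 3 13))^(-1) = (0 13 3 7 12 9 4 18 5 11)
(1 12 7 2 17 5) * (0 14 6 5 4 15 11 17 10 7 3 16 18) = (0 14 6 5 1 12 3 16 18)(2 10 7)(4 15 11 17) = [14, 12, 10, 16, 15, 1, 5, 2, 8, 9, 7, 17, 3, 13, 6, 11, 18, 4, 0]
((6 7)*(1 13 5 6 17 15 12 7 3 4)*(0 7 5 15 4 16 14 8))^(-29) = (0 8 14 16 3 6 5 12 15 13 1 4 17 7)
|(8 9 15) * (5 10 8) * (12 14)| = |(5 10 8 9 15)(12 14)| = 10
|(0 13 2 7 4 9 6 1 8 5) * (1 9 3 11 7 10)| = |(0 13 2 10 1 8 5)(3 11 7 4)(6 9)| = 28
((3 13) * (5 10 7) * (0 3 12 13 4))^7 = ((0 3 4)(5 10 7)(12 13))^7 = (0 3 4)(5 10 7)(12 13)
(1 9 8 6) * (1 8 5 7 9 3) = [0, 3, 2, 1, 4, 7, 8, 9, 6, 5] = (1 3)(5 7 9)(6 8)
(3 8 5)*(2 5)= [0, 1, 5, 8, 4, 3, 6, 7, 2]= (2 5 3 8)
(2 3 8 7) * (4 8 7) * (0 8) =[8, 1, 3, 7, 0, 5, 6, 2, 4] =(0 8 4)(2 3 7)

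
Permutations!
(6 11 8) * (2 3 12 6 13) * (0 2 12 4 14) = (0 2 3 4 14)(6 11 8 13 12) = [2, 1, 3, 4, 14, 5, 11, 7, 13, 9, 10, 8, 6, 12, 0]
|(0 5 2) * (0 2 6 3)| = 4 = |(0 5 6 3)|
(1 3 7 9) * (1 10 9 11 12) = (1 3 7 11 12)(9 10) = [0, 3, 2, 7, 4, 5, 6, 11, 8, 10, 9, 12, 1]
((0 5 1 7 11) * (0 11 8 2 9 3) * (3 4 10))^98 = ((11)(0 5 1 7 8 2 9 4 10 3))^98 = (11)(0 10 9 8 1)(2 7 5 3 4)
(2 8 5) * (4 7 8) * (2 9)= (2 4 7 8 5 9)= [0, 1, 4, 3, 7, 9, 6, 8, 5, 2]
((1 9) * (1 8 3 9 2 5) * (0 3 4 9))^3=(9)(0 3)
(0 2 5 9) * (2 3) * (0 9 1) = [3, 0, 5, 2, 4, 1, 6, 7, 8, 9] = (9)(0 3 2 5 1)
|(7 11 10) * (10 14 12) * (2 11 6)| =|(2 11 14 12 10 7 6)| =7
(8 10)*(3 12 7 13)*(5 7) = (3 12 5 7 13)(8 10) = [0, 1, 2, 12, 4, 7, 6, 13, 10, 9, 8, 11, 5, 3]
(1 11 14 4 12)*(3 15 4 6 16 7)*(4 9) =(1 11 14 6 16 7 3 15 9 4 12) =[0, 11, 2, 15, 12, 5, 16, 3, 8, 4, 10, 14, 1, 13, 6, 9, 7]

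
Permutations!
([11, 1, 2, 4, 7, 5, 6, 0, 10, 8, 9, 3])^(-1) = (0 7 4 3 11)(8 9 10)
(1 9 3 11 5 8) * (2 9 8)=[0, 8, 9, 11, 4, 2, 6, 7, 1, 3, 10, 5]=(1 8)(2 9 3 11 5)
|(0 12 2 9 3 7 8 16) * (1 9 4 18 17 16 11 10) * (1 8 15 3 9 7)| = |(0 12 2 4 18 17 16)(1 7 15 3)(8 11 10)| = 84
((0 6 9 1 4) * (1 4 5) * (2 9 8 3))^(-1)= ((0 6 8 3 2 9 4)(1 5))^(-1)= (0 4 9 2 3 8 6)(1 5)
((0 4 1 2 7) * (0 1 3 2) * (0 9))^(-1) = (0 9 1 7 2 3 4)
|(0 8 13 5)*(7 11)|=|(0 8 13 5)(7 11)|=4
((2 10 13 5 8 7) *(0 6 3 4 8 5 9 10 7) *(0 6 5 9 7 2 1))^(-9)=((0 5 9 10 13 7 1)(3 4 8 6))^(-9)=(0 7 10 5 1 13 9)(3 6 8 4)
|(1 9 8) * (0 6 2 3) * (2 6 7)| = 12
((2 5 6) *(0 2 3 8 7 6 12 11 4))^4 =(0 11 5)(2 4 12)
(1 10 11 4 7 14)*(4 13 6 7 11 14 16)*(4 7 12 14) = (1 10 4 11 13 6 12 14)(7 16) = [0, 10, 2, 3, 11, 5, 12, 16, 8, 9, 4, 13, 14, 6, 1, 15, 7]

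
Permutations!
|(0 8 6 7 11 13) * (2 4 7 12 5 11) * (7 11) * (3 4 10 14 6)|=|(0 8 3 4 11 13)(2 10 14 6 12 5 7)|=42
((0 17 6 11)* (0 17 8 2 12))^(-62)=((0 8 2 12)(6 11 17))^(-62)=(0 2)(6 11 17)(8 12)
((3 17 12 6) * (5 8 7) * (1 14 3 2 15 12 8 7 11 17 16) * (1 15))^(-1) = (1 2 6 12 15 16 3 14)(5 7)(8 17 11)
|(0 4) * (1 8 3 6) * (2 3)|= 10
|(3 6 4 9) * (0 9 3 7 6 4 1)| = |(0 9 7 6 1)(3 4)| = 10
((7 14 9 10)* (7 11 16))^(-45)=((7 14 9 10 11 16))^(-45)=(7 10)(9 16)(11 14)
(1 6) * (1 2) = [0, 6, 1, 3, 4, 5, 2] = (1 6 2)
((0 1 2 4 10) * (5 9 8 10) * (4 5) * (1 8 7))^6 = (10)(1 2 5 9 7) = ((0 8 10)(1 2 5 9 7))^6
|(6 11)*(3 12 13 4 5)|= 10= |(3 12 13 4 5)(6 11)|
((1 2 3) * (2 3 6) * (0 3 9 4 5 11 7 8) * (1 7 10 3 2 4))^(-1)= (0 8 7 3 10 11 5 4 6 2)(1 9)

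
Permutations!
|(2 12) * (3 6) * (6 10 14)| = 4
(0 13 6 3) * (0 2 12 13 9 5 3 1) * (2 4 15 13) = (0 9 5 3 4 15 13 6 1)(2 12) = [9, 0, 12, 4, 15, 3, 1, 7, 8, 5, 10, 11, 2, 6, 14, 13]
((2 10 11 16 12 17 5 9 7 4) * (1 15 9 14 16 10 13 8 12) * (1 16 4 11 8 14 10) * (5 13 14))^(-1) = (1 11 7 9 15)(2 4 14)(5 13 17 12 8 10) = ((1 15 9 7 11)(2 14 4)(5 10 8 12 17 13))^(-1)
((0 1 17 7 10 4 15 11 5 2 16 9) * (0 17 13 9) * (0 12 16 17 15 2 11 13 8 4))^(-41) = ((0 1 8 4 2 17 7 10)(5 11)(9 15 13)(12 16))^(-41) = (0 10 7 17 2 4 8 1)(5 11)(9 15 13)(12 16)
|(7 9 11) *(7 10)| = 4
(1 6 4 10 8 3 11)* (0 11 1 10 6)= (0 11 10 8 3 1)(4 6)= [11, 0, 2, 1, 6, 5, 4, 7, 3, 9, 8, 10]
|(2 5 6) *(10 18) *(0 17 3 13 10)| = |(0 17 3 13 10 18)(2 5 6)| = 6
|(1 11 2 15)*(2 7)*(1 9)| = |(1 11 7 2 15 9)| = 6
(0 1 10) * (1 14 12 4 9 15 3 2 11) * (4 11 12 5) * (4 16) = (0 14 5 16 4 9 15 3 2 12 11 1 10) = [14, 10, 12, 2, 9, 16, 6, 7, 8, 15, 0, 1, 11, 13, 5, 3, 4]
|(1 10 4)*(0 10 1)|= 3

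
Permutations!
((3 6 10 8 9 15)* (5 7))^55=(3 6 10 8 9 15)(5 7)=((3 6 10 8 9 15)(5 7))^55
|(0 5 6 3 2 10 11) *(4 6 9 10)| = |(0 5 9 10 11)(2 4 6 3)| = 20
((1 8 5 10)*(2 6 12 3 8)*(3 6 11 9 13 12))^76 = (1 10 5 8 3 6 12 13 9 11 2)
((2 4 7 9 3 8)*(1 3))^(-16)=(1 7 2 3 9 4 8)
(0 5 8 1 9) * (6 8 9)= [5, 6, 2, 3, 4, 9, 8, 7, 1, 0]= (0 5 9)(1 6 8)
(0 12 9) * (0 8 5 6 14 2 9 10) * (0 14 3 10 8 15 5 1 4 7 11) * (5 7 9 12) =(0 5 6 3 10 14 2 12 8 1 4 9 15 7 11) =[5, 4, 12, 10, 9, 6, 3, 11, 1, 15, 14, 0, 8, 13, 2, 7]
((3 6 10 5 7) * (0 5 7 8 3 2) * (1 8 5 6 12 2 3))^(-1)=((0 6 10 7 3 12 2)(1 8))^(-1)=(0 2 12 3 7 10 6)(1 8)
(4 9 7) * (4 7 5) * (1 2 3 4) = (1 2 3 4 9 5) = [0, 2, 3, 4, 9, 1, 6, 7, 8, 5]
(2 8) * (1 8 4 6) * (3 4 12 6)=(1 8 2 12 6)(3 4)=[0, 8, 12, 4, 3, 5, 1, 7, 2, 9, 10, 11, 6]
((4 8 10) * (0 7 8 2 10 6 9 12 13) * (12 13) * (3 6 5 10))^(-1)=((0 7 8 5 10 4 2 3 6 9 13))^(-1)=(0 13 9 6 3 2 4 10 5 8 7)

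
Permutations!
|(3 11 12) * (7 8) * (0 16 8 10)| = 15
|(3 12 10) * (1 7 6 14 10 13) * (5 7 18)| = 10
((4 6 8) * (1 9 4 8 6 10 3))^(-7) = (1 10 9 3 4)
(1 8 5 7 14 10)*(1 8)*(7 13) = [0, 1, 2, 3, 4, 13, 6, 14, 5, 9, 8, 11, 12, 7, 10] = (5 13 7 14 10 8)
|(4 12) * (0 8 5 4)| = |(0 8 5 4 12)| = 5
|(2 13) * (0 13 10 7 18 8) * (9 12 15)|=21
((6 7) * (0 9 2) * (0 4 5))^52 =(0 2 5 9 4)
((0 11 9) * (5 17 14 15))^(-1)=(0 9 11)(5 15 14 17)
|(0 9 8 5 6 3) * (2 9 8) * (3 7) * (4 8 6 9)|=20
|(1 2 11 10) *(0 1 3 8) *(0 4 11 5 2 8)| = |(0 1 8 4 11 10 3)(2 5)| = 14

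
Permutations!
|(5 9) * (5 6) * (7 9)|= |(5 7 9 6)|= 4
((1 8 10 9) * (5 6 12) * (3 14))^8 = (14)(5 12 6)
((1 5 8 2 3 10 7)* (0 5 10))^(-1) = (0 3 2 8 5)(1 7 10)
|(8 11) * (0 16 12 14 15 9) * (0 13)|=|(0 16 12 14 15 9 13)(8 11)|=14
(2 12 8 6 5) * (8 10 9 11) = (2 12 10 9 11 8 6 5) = [0, 1, 12, 3, 4, 2, 5, 7, 6, 11, 9, 8, 10]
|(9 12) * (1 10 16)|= 6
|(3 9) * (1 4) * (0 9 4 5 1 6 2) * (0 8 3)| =10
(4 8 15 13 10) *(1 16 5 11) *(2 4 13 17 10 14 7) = (1 16 5 11)(2 4 8 15 17 10 13 14 7) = [0, 16, 4, 3, 8, 11, 6, 2, 15, 9, 13, 1, 12, 14, 7, 17, 5, 10]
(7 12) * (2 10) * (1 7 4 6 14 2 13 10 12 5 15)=(1 7 5 15)(2 12 4 6 14)(10 13)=[0, 7, 12, 3, 6, 15, 14, 5, 8, 9, 13, 11, 4, 10, 2, 1]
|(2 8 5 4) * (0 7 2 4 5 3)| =|(0 7 2 8 3)| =5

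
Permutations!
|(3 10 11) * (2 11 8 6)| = 6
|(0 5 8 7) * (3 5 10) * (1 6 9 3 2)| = 10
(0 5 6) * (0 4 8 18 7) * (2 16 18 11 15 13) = [5, 1, 16, 3, 8, 6, 4, 0, 11, 9, 10, 15, 12, 2, 14, 13, 18, 17, 7] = (0 5 6 4 8 11 15 13 2 16 18 7)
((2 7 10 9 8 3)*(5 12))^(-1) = (2 3 8 9 10 7)(5 12)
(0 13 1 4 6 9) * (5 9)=(0 13 1 4 6 5 9)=[13, 4, 2, 3, 6, 9, 5, 7, 8, 0, 10, 11, 12, 1]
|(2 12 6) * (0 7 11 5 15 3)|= 6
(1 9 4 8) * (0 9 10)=(0 9 4 8 1 10)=[9, 10, 2, 3, 8, 5, 6, 7, 1, 4, 0]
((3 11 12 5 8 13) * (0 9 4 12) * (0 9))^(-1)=(3 13 8 5 12 4 9 11)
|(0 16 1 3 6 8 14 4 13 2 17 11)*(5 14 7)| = |(0 16 1 3 6 8 7 5 14 4 13 2 17 11)| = 14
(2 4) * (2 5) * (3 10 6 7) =(2 4 5)(3 10 6 7) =[0, 1, 4, 10, 5, 2, 7, 3, 8, 9, 6]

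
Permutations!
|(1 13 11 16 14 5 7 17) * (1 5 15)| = |(1 13 11 16 14 15)(5 7 17)| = 6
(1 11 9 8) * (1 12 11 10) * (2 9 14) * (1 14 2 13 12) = (1 10 14 13 12 11 2 9 8) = [0, 10, 9, 3, 4, 5, 6, 7, 1, 8, 14, 2, 11, 12, 13]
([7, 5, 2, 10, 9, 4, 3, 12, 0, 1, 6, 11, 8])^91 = (0 8 12 7)(1 9 4 5)(3 10 6)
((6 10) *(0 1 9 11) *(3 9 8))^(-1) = ((0 1 8 3 9 11)(6 10))^(-1) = (0 11 9 3 8 1)(6 10)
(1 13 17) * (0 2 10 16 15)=[2, 13, 10, 3, 4, 5, 6, 7, 8, 9, 16, 11, 12, 17, 14, 0, 15, 1]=(0 2 10 16 15)(1 13 17)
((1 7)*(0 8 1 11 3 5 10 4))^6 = ((0 8 1 7 11 3 5 10 4))^6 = (0 5 7)(1 4 3)(8 10 11)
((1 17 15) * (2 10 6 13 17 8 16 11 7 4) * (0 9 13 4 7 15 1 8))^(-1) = ((0 9 13 17 1)(2 10 6 4)(8 16 11 15))^(-1) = (0 1 17 13 9)(2 4 6 10)(8 15 11 16)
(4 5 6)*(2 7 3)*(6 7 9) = (2 9 6 4 5 7 3) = [0, 1, 9, 2, 5, 7, 4, 3, 8, 6]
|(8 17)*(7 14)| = |(7 14)(8 17)| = 2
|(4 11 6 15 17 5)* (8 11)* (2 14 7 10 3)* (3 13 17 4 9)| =|(2 14 7 10 13 17 5 9 3)(4 8 11 6 15)| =45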